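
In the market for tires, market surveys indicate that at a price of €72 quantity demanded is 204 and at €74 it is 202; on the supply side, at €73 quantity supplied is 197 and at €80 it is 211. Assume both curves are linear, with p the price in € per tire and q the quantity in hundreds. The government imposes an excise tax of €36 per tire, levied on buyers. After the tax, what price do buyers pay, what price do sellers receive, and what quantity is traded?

Demand slope: (202 − 204)/(74 − 72) = -1, so qd = 276 − p.
Supply slope: (211 − 197)/(80 − 73) = 2, so qs = 2p + 51.
Without the tax, 276 − p = 2p + 51 gives 3p = 225, so p* = €75 and q* = 201.
With the tax collected from buyers, demand (in seller-price terms) shifts: qd = 276 − (p + 36).
New equilibrium: buyers pay €99, sellers receive €63, q = 177. (Wedge: pb − ps = 36.)
The less price-elastic side of the market bears the larger share of a per-unit tax.

Buyers pay €99; sellers receive €63; quantity = 177.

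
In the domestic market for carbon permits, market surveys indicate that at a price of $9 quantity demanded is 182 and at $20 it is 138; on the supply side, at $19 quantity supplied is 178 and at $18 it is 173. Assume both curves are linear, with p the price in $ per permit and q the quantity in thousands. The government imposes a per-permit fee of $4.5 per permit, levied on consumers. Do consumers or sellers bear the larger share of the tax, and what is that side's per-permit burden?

Demand slope: (138 − 182)/(20 − 9) = -4, so qd = 218 − 4p.
Supply slope: (173 − 178)/(18 − 19) = 5, so qs = 5p + 83.
Before the tax: set 218 − 4p = 5p + 83 → p* = $15, q* = 158.
With the tax collected from consumers, demand (in seller-price terms) shifts: qd = 218 − 4(p + 4.5).
New equilibrium: consumers pay $17.5, sellers receive $13, q = 148. (Wedge: pb − ps = 4.5.)
Per-permit burden: consumers $2.5, sellers $2.
Consumers take the larger share because demand is less price-elastic here (demand slope 4 vs supply slope 5).
The less price-elastic side of the market bears the larger share of a per-unit tax.

Consumers bear the larger share: $2.5 per permit.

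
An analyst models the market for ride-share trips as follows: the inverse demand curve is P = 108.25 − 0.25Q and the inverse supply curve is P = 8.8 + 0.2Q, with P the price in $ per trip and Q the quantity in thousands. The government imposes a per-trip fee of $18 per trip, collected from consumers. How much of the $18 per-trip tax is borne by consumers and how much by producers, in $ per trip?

Consumers bear $10 per trip; producers bear $8 per trip.

Rewrite in direct form: Qd = 433 − 4P and Qs = 5P − 44.
Before the tax: set 433 − 4P = 5P − 44 → P* = $53, Q* = 221.
With the tax collected from consumers, demand (in seller-price terms) shifts: Qd = 433 − 4(P + 18).
Solving gives Q = 181 with consumers paying $63 and producers receiving $45 (the $18 wedge).
Burden on consumers: $10; on producers: $8. (They sum to $18.)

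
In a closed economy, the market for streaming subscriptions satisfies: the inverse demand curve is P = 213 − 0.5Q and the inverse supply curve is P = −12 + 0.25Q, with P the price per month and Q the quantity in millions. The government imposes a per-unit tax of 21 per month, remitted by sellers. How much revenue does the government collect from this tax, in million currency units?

Tax revenue = 5712 million.

Inverting to Q(P) form: Qd = 426 − 2P; Qs = 4P + 48.
Without the tax, 426 − 2P = 4P + 48 gives 6P = 378, so P* = 63 and Q* = 300.
With the tax collected from sellers, supply shifts: Qs = 4(P − 21) + 48.
New equilibrium: consumers pay 77, sellers receive 56, Q = 272. (Wedge: Pb − Ps = 21.)
Revenue = t · Q = 21 · 272 = 5712.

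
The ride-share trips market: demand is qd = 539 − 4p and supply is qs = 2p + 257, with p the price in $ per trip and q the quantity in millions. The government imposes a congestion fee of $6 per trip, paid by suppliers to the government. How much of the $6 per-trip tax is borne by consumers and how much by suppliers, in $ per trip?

Consumers bear $2 per trip; suppliers bear $4 per trip.

Before the tax: set 539 − 4p = 2p + 257 → p* = $47, q* = 351.
With the tax collected from suppliers, supply shifts: qs = 2(p − 6) + 257.
Solving gives q = 343 with consumers paying $49 and suppliers receiving $43 (the $6 wedge).
Burden on consumers: $2; on suppliers: $4. (They sum to $6.)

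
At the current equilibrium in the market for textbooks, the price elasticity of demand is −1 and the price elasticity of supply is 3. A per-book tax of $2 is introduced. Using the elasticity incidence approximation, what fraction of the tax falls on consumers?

Incidence ratio: consumers' share ≈ εs / (εs + |εd|) = 3 / (3 + 1) = 0.75.
Supply is the more elastic side, so consumers bear the larger share.

Consumers' share ≈ 0.75.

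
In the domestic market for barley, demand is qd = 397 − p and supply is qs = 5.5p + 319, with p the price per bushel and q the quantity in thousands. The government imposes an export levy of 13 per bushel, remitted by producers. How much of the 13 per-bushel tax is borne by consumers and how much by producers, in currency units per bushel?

Before the tax: set 397 − p = 5.5p + 319 → p* = 12, q* = 385.
With the tax collected from producers, supply shifts: qs = 5.5(p − 13) + 319.
New equilibrium: consumers pay 23, producers receive 10, q = 374. (Wedge: pb − ps = 13.)
Burden on consumers: 11; on producers: 2. (They sum to 13.)

Consumers bear 11 per bushel; producers bear 2 per bushel.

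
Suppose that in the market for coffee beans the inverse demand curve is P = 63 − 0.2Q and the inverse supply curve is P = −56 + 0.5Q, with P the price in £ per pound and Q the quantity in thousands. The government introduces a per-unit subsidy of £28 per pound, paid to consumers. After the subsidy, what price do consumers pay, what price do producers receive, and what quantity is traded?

Consumers pay £21; producers receive £49; quantity = 210.

Rewrite in direct form: Qd = 315 − 5P and Qs = 2P + 112.
Without the subsidy, 315 − 5P = 2P + 112 gives 7P = 203, so P* = £29 and Q* = 170.
With a per-unit subsidy paid to consumers, each effectively pays P − 28, so demand becomes Qd = 315 − 5(P − 28).
New equilibrium: consumers pay £21, producers receive £49, Q = 210. (Wedge: Pb − Ps = −28.)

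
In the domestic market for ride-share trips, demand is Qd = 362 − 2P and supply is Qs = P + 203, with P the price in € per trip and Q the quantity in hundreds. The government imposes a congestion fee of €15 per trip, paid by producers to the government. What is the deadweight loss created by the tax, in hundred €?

Without the tax, 362 − 2P = P + 203 gives 3P = 159, so P* = €53 and Q* = 256.
With the tax collected from producers, supply shifts: Qs = (P − 15) + 203.
Solving gives Q = 246 with consumers paying €58 and producers receiving €43 (the €15 wedge).
Quantity falls by |ΔQ| = |256 − 246| = 10.
DWL = ½ · t · |ΔQ| = ½ · 15 · 10 = €75.

Deadweight loss = €75 hundred.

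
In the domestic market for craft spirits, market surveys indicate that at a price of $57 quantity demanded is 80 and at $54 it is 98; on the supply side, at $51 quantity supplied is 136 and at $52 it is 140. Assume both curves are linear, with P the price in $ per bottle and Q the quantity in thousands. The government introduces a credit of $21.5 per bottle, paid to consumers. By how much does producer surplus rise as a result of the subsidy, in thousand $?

Demand slope: (98 − 80)/(54 − 57) = -6, so Qd = 422 − 6P.
Supply slope: (140 − 136)/(52 − 51) = 4, so Qs = 4P − 68.
Without the subsidy, 422 − 6P = 4P − 68 gives 10P = 490, so P* = $49 and Q* = 128.
With a per-unit subsidy paid to consumers, each effectively pays P − 21.5, so demand becomes Qd = 422 − 6(P − 21.5).
Solving gives Q = 179.6 with consumers paying $40.4 and producers receiving $61.9 (the $21.5 wedge).
ΔPS is the trapezoid between Q = 179.6 and Q = 128 of height $12.9: ½ · (128 + 179.6) · 12.9 = $1984.02.

Producer surplus rises by $1984.02 thousand.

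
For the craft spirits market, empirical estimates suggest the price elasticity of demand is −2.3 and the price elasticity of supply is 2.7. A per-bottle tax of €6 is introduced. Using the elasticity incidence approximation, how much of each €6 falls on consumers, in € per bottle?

Incidence ratio: consumers' share ≈ εs / (εs + |εd|) = 2.7 / (2.7 + 2.3) = 0.54.
So consumers bear ≈ 0.54 × €6 = €3.24; suppliers bear €2.76.

Consumers bear ≈ €3.24 per bottle.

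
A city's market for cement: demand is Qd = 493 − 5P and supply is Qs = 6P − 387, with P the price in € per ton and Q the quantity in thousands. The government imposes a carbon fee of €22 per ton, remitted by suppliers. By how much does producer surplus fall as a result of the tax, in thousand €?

Producer surplus falls by €630 thousand.

Without the tax, 493 − 5P = 6P − 387 gives 11P = 880, so P* = €80 and Q* = 93.
With the tax collected from suppliers, supply shifts: Qs = 6(P − 22) − 387.
Solving gives Q = 33 with buyers paying €92 and suppliers receiving €70 (the €22 wedge).
ΔPS is the trapezoid between Q = 33 and Q = 93 of height €10: ½ · (93 + 33) · 10 = €630.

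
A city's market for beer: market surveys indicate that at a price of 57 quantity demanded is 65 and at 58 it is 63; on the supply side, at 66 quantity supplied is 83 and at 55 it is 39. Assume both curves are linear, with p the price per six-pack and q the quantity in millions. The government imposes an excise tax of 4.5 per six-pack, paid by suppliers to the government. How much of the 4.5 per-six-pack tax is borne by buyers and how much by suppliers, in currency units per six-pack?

Buyers bear 3 per six-pack; suppliers bear 1.5 per six-pack.

Demand slope: (63 − 65)/(58 − 57) = -2, so qd = 179 − 2p.
Supply slope: (39 − 83)/(55 − 66) = 4, so qs = 4p − 181.
Before the tax: set 179 − 2p = 4p − 181 → p* = 60, q* = 59.
With the tax collected from suppliers, supply shifts: qs = 4(p − 4.5) − 181.
New equilibrium: buyers pay 63, suppliers receive 58.5, q = 53. (Wedge: pb − ps = 4.5.)
Burden on buyers: 3; on suppliers: 1.5. (They sum to 4.5.)
The less price-elastic side of the market bears the larger share of a per-unit tax.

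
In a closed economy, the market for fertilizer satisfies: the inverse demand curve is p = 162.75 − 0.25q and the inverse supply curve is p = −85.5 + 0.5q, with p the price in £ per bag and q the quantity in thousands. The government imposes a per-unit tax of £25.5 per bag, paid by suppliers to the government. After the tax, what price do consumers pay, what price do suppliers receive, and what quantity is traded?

Inverting to q(p) form: qd = 651 − 4p; qs = 2p + 171.
Before the tax: set 651 − 4p = 2p + 171 → p* = £80, q* = 331.
With the tax collected from suppliers, supply shifts: qs = 2(p − 25.5) + 171.
New equilibrium: consumers pay £88.5, suppliers receive £63, q = 297. (Wedge: pb − ps = 25.5.)
The less price-elastic side of the market bears the larger share of a per-unit tax.

Consumers pay £88.5; suppliers receive £63; quantity = 297.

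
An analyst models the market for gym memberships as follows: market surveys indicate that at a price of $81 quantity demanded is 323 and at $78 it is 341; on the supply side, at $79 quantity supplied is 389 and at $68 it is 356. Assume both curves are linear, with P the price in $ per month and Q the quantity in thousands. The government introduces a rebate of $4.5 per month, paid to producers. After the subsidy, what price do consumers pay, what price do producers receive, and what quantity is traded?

Demand slope: (341 − 323)/(78 − 81) = -6, so Qd = 809 − 6P.
Supply slope: (356 − 389)/(68 − 79) = 3, so Qs = 3P + 152.
Before the subsidy: set 809 − 6P = 3P + 152 → P* = $73, Q* = 371.
With a per-unit subsidy paid to producers, each receives P + 4.5 per unit sold, so supply becomes Qs = 3(P + 4.5) + 152.
Solving gives Q = 380 with consumers paying $71.5 and producers receiving $76 (the $4.5 wedge).

Consumers pay $71.5; producers receive $76; quantity = 380.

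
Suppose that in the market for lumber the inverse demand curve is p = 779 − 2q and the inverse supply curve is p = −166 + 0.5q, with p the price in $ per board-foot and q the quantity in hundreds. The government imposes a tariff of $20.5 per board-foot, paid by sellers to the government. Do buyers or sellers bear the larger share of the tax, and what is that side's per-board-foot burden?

Buyers bear the larger share: $16.4 per board-foot.

Inverting to q(p) form: qd = 389.5 − 0.5p; qs = 2p + 332.
Without the tax, 389.5 − 0.5p = 2p + 332 gives 2.5p = 57.5, so p* = $23 and q* = 378.
With the tax collected from sellers, supply shifts: qs = 2(p − 20.5) + 332.
New equilibrium: buyers pay $39.4, sellers receive $18.9, q = 369.8. (Wedge: pb − ps = 20.5.)
Per-board-foot burden: buyers $16.4, sellers $4.1.
Buyers take the larger share because demand is less price-elastic here (demand slope 0.5 vs supply slope 2).
The less price-elastic side of the market bears the larger share of a per-unit tax.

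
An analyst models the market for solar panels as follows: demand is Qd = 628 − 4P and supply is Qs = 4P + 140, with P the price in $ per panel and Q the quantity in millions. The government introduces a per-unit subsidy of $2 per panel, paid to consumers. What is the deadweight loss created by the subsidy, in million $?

Before the subsidy: set 628 − 4P = 4P + 140 → P* = $61, Q* = 384.
With a per-unit subsidy paid to consumers, each effectively pays P − 2, so demand becomes Qd = 628 − 4(P − 2).
New equilibrium: consumers pay $60, suppliers receive $62, Q = 388. (Wedge: Pb − Ps = −2.)
Quantity rises by |ΔQ| = |384 − 388| = 4.
DWL = ½ · t · |ΔQ| = ½ · 2 · 4 = $4.

Deadweight loss = $4 million.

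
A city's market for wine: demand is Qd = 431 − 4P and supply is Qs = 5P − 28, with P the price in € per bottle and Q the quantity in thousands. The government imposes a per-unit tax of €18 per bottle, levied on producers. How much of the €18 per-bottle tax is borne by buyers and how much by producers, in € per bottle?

Buyers bear €10 per bottle; producers bear €8 per bottle.

Before the tax: set 431 − 4P = 5P − 28 → P* = €51, Q* = 227.
With the tax collected from producers, supply shifts: Qs = 5(P − 18) − 28.
Solving gives Q = 187 with buyers paying €61 and producers receiving €43 (the €18 wedge).
Burden on buyers: €10; on producers: €8. (They sum to €18.)
The less price-elastic side of the market bears the larger share of a per-unit tax.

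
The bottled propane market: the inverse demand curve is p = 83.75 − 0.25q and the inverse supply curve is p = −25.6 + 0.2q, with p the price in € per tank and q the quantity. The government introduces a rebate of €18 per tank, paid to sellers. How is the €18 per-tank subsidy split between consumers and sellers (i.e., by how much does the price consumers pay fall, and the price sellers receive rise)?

Consumers gain €10 per tank; sellers gain €8 per tank.

Inverting to q(p) form: qd = 335 − 4p; qs = 5p + 128.
Before the subsidy: set 335 − 4p = 5p + 128 → p* = €23, q* = 243.
With a per-unit subsidy paid to sellers, each receives p + 18 per unit sold, so supply becomes qs = 5(p + 18) + 128.
Solving gives q = 283 with consumers paying €13 and sellers receiving €31 (the €18 wedge).
Gain to consumers: €10; to sellers: €8. (They sum to €18.)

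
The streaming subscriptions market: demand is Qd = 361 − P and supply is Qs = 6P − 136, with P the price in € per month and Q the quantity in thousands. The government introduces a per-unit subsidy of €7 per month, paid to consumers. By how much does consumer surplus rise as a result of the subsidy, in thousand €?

Before the subsidy: set 361 − P = 6P − 136 → P* = €71, Q* = 290.
With a per-unit subsidy paid to consumers, each effectively pays P − 7, so demand becomes Qd = 361 − (P − 7).
Solving gives Q = 296 with consumers paying €65 and producers receiving €72 (the €7 wedge).
ΔCS is the trapezoid between Q = 296 and Q = 290 of height €6: ½ · (290 + 296) · 6 = €1758.

Consumer surplus rises by €1758 thousand.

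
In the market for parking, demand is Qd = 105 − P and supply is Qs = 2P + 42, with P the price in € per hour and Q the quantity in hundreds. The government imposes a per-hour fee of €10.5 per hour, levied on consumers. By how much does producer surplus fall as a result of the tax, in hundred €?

Producer surplus falls by €281.75 hundred.

Without the tax, 105 − P = 2P + 42 gives 3P = 63, so P* = €21 and Q* = 84.
With the tax collected from consumers, demand (in seller-price terms) shifts: Qd = 105 − (P + 10.5).
New equilibrium: consumers pay €28, suppliers receive €17.5, Q = 77. (Wedge: Pb − Ps = 10.5.)
ΔPS is the trapezoid between Q = 77 and Q = 84 of height €3.5: ½ · (84 + 77) · 3.5 = €281.75.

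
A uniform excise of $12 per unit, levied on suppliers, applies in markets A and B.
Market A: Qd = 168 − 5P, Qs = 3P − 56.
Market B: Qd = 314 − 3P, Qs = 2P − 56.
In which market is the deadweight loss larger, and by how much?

Market A, by $48.6.

Market A: pre-tax P* = $28, Q* = 28; post-tax Q = 5.5; deadweight loss = $135.
Market B: pre-tax P* = $74, Q* = 92; post-tax Q = 77.6; deadweight loss = $86.4.
Difference: $135 vs $86.4 → market A is larger by $48.6.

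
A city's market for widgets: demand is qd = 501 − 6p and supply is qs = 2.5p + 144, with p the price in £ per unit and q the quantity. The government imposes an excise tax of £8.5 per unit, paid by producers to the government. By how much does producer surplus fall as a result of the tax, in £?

Producer surplus falls by £1449.

Without the tax, 501 − 6p = 2.5p + 144 gives 8.5p = 357, so p* = £42 and q* = 249.
With the tax collected from producers, supply shifts: qs = 2.5(p − 8.5) + 144.
New equilibrium: consumers pay £44.5, producers receive £36, q = 234. (Wedge: pb − ps = 8.5.)
ΔPS is the trapezoid between Q = 234 and Q = 249 of height £6: ½ · (249 + 234) · 6 = £1449.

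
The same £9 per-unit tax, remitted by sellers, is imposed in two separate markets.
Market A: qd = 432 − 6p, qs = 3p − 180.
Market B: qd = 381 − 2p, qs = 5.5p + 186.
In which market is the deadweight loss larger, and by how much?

Market A: pre-tax p* = £68, q* = 24; post-tax q = 6; deadweight loss = £81.
Market B: pre-tax p* = £26, q* = 329; post-tax q = 315.8; deadweight loss = £59.4.
Difference: £81 vs £59.4 → market A is larger by £21.6.

Market A, by £21.6.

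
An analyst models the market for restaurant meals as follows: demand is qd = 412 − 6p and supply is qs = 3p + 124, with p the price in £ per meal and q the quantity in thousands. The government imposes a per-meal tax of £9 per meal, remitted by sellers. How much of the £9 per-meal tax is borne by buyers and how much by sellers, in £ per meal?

Before the tax: set 412 − 6p = 3p + 124 → p* = £32, q* = 220.
With the tax collected from sellers, supply shifts: qs = 3(p − 9) + 124.
Solving gives q = 202 with buyers paying £35 and sellers receiving £26 (the £9 wedge).
Burden on buyers: £3; on sellers: £6. (They sum to £9.)
The less price-elastic side of the market bears the larger share of a per-unit tax.

Buyers bear £3 per meal; sellers bear £6 per meal.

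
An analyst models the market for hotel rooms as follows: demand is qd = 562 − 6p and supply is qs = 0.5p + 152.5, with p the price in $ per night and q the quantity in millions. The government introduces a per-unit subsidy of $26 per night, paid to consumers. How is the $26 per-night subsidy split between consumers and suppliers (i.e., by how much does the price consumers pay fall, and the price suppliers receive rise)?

Consumers gain $2 per night; suppliers gain $24 per night.

Without the subsidy, 562 − 6p = 0.5p + 152.5 gives 6.5p = 409.5, so p* = $63 and q* = 184.
With a per-unit subsidy paid to consumers, each effectively pays p − 26, so demand becomes qd = 562 − 6(p − 26).
Solving gives q = 196 with consumers paying $61 and suppliers receiving $87 (the $26 wedge).
Gain to consumers: $2; to suppliers: $24. (They sum to $26.)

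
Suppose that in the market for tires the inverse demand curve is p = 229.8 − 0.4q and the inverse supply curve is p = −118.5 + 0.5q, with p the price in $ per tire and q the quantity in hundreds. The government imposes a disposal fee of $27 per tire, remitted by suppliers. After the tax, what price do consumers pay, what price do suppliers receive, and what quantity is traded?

Rewrite in direct form: qd = 574.5 − 2.5p and qs = 2p + 237.
Without the tax, 574.5 − 2.5p = 2p + 237 gives 4.5p = 337.5, so p* = $75 and q* = 387.
With the tax collected from suppliers, supply shifts: qs = 2(p − 27) + 237.
Solving gives q = 357 with consumers paying $87 and suppliers receiving $60 (the $27 wedge).
The less price-elastic side of the market bears the larger share of a per-unit tax.

Consumers pay $87; suppliers receive $60; quantity = 357.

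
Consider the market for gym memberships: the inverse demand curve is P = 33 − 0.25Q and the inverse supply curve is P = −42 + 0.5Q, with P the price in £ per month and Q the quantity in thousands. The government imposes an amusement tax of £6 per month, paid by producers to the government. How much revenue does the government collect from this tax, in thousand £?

Inverting to Q(P) form: Qd = 132 − 4P; Qs = 2P + 84.
Without the tax, 132 − 4P = 2P + 84 gives 6P = 48, so P* = £8 and Q* = 100.
With the tax collected from producers, supply shifts: Qs = 2(P − 6) + 84.
New equilibrium: buyers pay £10, producers receive £4, Q = 92. (Wedge: Pb − Ps = 6.)
Revenue = t · Q = 6 · 92 = £552.

Tax revenue = £552 thousand.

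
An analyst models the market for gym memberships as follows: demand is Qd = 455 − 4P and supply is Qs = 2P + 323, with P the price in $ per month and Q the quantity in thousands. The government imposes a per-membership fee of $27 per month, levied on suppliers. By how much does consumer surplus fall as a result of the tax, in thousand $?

Before the tax: set 455 − 4P = 2P + 323 → P* = $22, Q* = 367.
With the tax collected from suppliers, supply shifts: Qs = 2(P − 27) + 323.
Solving gives Q = 331 with consumers paying $31 and suppliers receiving $4 (the $27 wedge).
ΔCS is the trapezoid between Q = 331 and Q = 367 of height $9: ½ · (367 + 331) · 9 = $3141.

Consumer surplus falls by $3141 thousand.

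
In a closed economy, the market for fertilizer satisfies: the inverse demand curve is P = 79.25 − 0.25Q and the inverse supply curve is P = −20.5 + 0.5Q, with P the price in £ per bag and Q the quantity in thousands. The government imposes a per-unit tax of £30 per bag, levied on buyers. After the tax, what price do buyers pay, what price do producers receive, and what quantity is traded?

Buyers pay £56; producers receive £26; quantity = 93.

Inverting to Q(P) form: Qd = 317 − 4P; Qs = 2P + 41.
Without the tax, 317 − 4P = 2P + 41 gives 6P = 276, so P* = £46 and Q* = 133.
With the tax collected from buyers, demand (in seller-price terms) shifts: Qd = 317 − 4(P + 30).
Solving gives Q = 93 with buyers paying £56 and producers receiving £26 (the £30 wedge).
The less price-elastic side of the market bears the larger share of a per-unit tax.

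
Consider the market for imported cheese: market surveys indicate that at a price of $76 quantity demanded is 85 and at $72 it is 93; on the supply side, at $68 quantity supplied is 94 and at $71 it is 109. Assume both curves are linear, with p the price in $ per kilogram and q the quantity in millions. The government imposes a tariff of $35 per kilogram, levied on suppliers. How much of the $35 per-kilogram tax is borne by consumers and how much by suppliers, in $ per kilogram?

Consumers bear $25 per kilogram; suppliers bear $10 per kilogram.

Demand slope: (93 − 85)/(72 − 76) = -2, so qd = 237 − 2p.
Supply slope: (109 − 94)/(71 − 68) = 5, so qs = 5p − 246.
Without the tax, 237 − 2p = 5p − 246 gives 7p = 483, so p* = $69 and q* = 99.
With the tax collected from suppliers, supply shifts: qs = 5(p − 35) − 246.
Solving gives q = 49 with consumers paying $94 and suppliers receiving $59 (the $35 wedge).
Burden on consumers: $25; on suppliers: $10. (They sum to $35.)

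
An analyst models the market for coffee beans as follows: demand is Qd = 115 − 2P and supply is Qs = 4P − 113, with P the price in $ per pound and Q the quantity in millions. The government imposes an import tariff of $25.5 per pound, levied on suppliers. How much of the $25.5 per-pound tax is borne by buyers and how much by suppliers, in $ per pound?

Without the tax, 115 − 2P = 4P − 113 gives 6P = 228, so P* = $38 and Q* = 39.
With the tax collected from suppliers, supply shifts: Qs = 4(P − 25.5) − 113.
New equilibrium: buyers pay $55, suppliers receive $29.5, Q = 5. (Wedge: Pb − Ps = 25.5.)
Burden on buyers: $17; on suppliers: $8.5. (They sum to $25.5.)

Buyers bear $17 per pound; suppliers bear $8.5 per pound.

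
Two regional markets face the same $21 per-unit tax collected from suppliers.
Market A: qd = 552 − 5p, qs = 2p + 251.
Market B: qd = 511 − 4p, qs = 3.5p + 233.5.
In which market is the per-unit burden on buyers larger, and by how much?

Market B, by $3.8.

Market A: pre-tax p* = $43, q* = 337; post-tax q = 307; per-unit burden on buyers = $6.
Market B: pre-tax p* = $37, q* = 363; post-tax q = 323.8; per-unit burden on buyers = $9.8.
Difference: $6 vs $9.8 → market B is larger by $3.8.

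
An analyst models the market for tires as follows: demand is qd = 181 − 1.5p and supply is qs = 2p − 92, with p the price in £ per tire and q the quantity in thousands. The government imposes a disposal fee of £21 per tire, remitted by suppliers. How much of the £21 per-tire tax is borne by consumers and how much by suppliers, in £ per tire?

Consumers bear £12 per tire; suppliers bear £9 per tire.

Without the tax, 181 − 1.5p = 2p − 92 gives 3.5p = 273, so p* = £78 and q* = 64.
With the tax collected from suppliers, supply shifts: qs = 2(p − 21) − 92.
Solving gives q = 46 with consumers paying £90 and suppliers receiving £69 (the £21 wedge).
Burden on consumers: £12; on suppliers: £9. (They sum to £21.)
The less price-elastic side of the market bears the larger share of a per-unit tax.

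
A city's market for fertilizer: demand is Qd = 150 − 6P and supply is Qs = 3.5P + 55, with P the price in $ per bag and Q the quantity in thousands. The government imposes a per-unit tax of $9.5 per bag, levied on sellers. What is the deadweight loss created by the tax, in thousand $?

Without the tax, 150 − 6P = 3.5P + 55 gives 9.5P = 95, so P* = $10 and Q* = 90.
With the tax collected from sellers, supply shifts: Qs = 3.5(P − 9.5) + 55.
Solving gives Q = 69 with buyers paying $13.5 and sellers receiving $4 (the $9.5 wedge).
Quantity falls by |ΔQ| = |90 − 69| = 21.
DWL = ½ · t · |ΔQ| = ½ · 9.5 · 21 = $99.75.

Deadweight loss = $99.75 thousand.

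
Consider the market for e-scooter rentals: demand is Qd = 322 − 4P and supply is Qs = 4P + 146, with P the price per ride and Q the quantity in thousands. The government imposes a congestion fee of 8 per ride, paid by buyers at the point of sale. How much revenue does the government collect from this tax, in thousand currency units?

Tax revenue = 1744 thousand.

Before the tax: set 322 − 4P = 4P + 146 → P* = 22, Q* = 234.
With the tax collected from buyers, demand (in seller-price terms) shifts: Qd = 322 − 4(P + 8).
New equilibrium: buyers pay 26, sellers receive 18, Q = 218. (Wedge: Pb − Ps = 8.)
Revenue = t · Q = 8 · 218 = 1744.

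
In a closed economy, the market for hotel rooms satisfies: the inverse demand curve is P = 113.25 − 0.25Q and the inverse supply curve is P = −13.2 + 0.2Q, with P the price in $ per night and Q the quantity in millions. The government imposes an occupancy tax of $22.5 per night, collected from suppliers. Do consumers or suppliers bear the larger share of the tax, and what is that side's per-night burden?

Consumers bear the larger share: $12.5 per night.

Rewrite in direct form: Qd = 453 − 4P and Qs = 5P + 66.
Without the tax, 453 − 4P = 5P + 66 gives 9P = 387, so P* = $43 and Q* = 281.
With the tax collected from suppliers, supply shifts: Qs = 5(P − 22.5) + 66.
Solving gives Q = 231 with consumers paying $55.5 and suppliers receiving $33 (the $22.5 wedge).
Per-night burden: consumers $12.5, suppliers $10.
Consumers take the larger share because demand is less price-elastic here (demand slope 4 vs supply slope 5).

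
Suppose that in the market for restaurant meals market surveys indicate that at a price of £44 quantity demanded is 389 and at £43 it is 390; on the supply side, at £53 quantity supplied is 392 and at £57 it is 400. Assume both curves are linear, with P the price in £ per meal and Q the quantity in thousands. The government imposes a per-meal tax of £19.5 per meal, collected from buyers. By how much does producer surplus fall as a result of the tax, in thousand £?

Producer surplus falls by £2453.75 thousand.

Demand slope: (390 − 389)/(43 − 44) = -1, so Qd = 433 − P.
Supply slope: (400 − 392)/(57 − 53) = 2, so Qs = 2P + 286.
Before the tax: set 433 − P = 2P + 286 → P* = £49, Q* = 384.
With the tax collected from buyers, demand (in seller-price terms) shifts: Qd = 433 − (P + 19.5).
New equilibrium: buyers pay £62, producers receive £42.5, Q = 371. (Wedge: Pb − Ps = 19.5.)
ΔPS is the trapezoid between Q = 371 and Q = 384 of height £6.5: ½ · (384 + 371) · 6.5 = £2453.75.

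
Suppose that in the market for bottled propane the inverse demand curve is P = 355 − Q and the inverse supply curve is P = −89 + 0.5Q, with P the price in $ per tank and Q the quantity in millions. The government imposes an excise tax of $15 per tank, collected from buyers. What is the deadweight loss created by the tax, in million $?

Rewrite in direct form: Qd = 355 − P and Qs = 2P + 178.
Before the tax: set 355 − P = 2P + 178 → P* = $59, Q* = 296.
With the tax collected from buyers, demand (in seller-price terms) shifts: Qd = 355 − (P + 15).
New equilibrium: buyers pay $69, producers receive $54, Q = 286. (Wedge: Pb − Ps = 15.)
Quantity falls by |ΔQ| = |296 − 286| = 10.
DWL = ½ · t · |ΔQ| = ½ · 15 · 10 = $75.

Deadweight loss = $75 million.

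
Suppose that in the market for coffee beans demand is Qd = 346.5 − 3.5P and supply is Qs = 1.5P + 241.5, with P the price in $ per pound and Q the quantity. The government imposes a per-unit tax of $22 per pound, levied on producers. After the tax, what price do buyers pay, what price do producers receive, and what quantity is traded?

Buyers pay $27.6; producers receive $5.6; quantity = 249.9.

Before the tax: set 346.5 − 3.5P = 1.5P + 241.5 → P* = $21, Q* = 273.
With the tax collected from producers, supply shifts: Qs = 1.5(P − 22) + 241.5.
New equilibrium: buyers pay $27.6, producers receive $5.6, Q = 249.9. (Wedge: Pb − Ps = 22.)
The less price-elastic side of the market bears the larger share of a per-unit tax.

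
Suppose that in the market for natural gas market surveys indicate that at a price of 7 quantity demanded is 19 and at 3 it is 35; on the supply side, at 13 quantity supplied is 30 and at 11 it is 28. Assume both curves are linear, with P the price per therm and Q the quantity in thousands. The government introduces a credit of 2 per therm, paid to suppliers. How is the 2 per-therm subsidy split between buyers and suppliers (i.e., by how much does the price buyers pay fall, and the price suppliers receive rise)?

Demand slope: (35 − 19)/(3 − 7) = -4, so Qd = 47 − 4P.
Supply slope: (28 − 30)/(11 − 13) = 1, so Qs = P + 17.
Before the subsidy: set 47 − 4P = P + 17 → P* = 6, Q* = 23.
With a per-unit subsidy paid to suppliers, each receives P + 2 per unit sold, so supply becomes Qs = (P + 2) + 17.
Solving gives Q = 24.6 with buyers paying 5.6 and suppliers receiving 7.6 (the 2 wedge).
Gain to buyers: 0.4; to suppliers: 1.6. (They sum to 2.)

Buyers gain 0.4 per therm; suppliers gain 1.6 per therm.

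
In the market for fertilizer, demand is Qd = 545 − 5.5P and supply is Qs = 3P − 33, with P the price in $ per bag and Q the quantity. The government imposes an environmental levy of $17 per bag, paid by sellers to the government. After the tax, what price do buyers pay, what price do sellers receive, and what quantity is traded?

Before the tax: set 545 − 5.5P = 3P − 33 → P* = $68, Q* = 171.
With the tax collected from sellers, supply shifts: Qs = 3(P − 17) − 33.
New equilibrium: buyers pay $74, sellers receive $57, Q = 138. (Wedge: Pb − Ps = 17.)

Buyers pay $74; sellers receive $57; quantity = 138.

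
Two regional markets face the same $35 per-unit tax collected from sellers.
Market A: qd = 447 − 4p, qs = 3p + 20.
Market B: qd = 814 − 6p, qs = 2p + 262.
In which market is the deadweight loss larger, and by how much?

Market A: pre-tax p* = $61, q* = 203; post-tax q = 143; deadweight loss = $1050.
Market B: pre-tax p* = $69, q* = 400; post-tax q = 347.5; deadweight loss = $918.75.
Difference: $1050 vs $918.75 → market A is larger by $131.25.

Market A, by $131.25.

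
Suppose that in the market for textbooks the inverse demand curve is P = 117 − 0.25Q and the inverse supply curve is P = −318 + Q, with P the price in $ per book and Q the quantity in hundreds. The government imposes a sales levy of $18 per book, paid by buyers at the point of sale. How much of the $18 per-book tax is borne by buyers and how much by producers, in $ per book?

Buyers bear $3.6 per book; producers bear $14.4 per book.

Inverting to Q(P) form: Qd = 468 − 4P; Qs = P + 318.
Without the tax, 468 − 4P = P + 318 gives 5P = 150, so P* = $30 and Q* = 348.
With the tax collected from buyers, demand (in seller-price terms) shifts: Qd = 468 − 4(P + 18).
Solving gives Q = 333.6 with buyers paying $33.6 and producers receiving $15.6 (the $18 wedge).
Burden on buyers: $3.6; on producers: $14.4. (They sum to $18.)
The less price-elastic side of the market bears the larger share of a per-unit tax.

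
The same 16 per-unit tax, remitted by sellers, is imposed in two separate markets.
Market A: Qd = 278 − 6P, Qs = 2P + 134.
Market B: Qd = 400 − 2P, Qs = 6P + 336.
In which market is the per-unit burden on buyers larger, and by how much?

Market B, by 8.

Market A: pre-tax P* = 18, Q* = 170; post-tax Q = 146; per-unit burden on buyers = 4.
Market B: pre-tax P* = 8, Q* = 384; post-tax Q = 360; per-unit burden on buyers = 12.
Difference: 4 vs 12 → market B is larger by 8.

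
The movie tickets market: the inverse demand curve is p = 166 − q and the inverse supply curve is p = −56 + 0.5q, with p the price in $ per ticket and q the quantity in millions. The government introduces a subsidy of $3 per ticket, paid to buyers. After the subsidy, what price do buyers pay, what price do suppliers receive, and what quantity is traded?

Buyers pay $16; suppliers receive $19; quantity = 150.

Rewrite in direct form: qd = 166 − p and qs = 2p + 112.
Before the subsidy: set 166 − p = 2p + 112 → p* = $18, q* = 148.
With a per-unit subsidy paid to buyers, each effectively pays p − 3, so demand becomes qd = 166 − (p − 3).
Solving gives q = 150 with buyers paying $16 and suppliers receiving $19 (the $3 wedge).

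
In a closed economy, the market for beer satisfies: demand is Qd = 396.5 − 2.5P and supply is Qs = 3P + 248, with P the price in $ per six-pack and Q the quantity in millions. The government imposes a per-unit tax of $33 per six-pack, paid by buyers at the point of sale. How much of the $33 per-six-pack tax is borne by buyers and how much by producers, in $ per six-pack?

Without the tax, 396.5 − 2.5P = 3P + 248 gives 5.5P = 148.5, so P* = $27 and Q* = 329.
With the tax collected from buyers, demand (in seller-price terms) shifts: Qd = 396.5 − 2.5(P + 33).
Solving gives Q = 284 with buyers paying $45 and producers receiving $12 (the $33 wedge).
Burden on buyers: $18; on producers: $15. (They sum to $33.)

Buyers bear $18 per six-pack; producers bear $15 per six-pack.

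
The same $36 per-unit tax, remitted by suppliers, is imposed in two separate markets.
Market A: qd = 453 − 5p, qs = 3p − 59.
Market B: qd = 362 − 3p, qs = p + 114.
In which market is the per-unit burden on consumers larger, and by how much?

Market A: pre-tax p* = $64, q* = 133; post-tax q = 65.5; per-unit burden on consumers = $13.5.
Market B: pre-tax p* = $62, q* = 176; post-tax q = 149; per-unit burden on consumers = $9.
Difference: $13.5 vs $9 → market A is larger by $4.5.

Market A, by $4.5.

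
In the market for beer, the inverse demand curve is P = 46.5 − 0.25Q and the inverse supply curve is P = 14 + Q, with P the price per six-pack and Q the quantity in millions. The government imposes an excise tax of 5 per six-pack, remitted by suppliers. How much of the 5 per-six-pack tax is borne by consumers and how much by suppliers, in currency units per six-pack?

Consumers bear 1 per six-pack; suppliers bear 4 per six-pack.

Inverting to Q(P) form: Qd = 186 − 4P; Qs = P − 14.
Without the tax, 186 − 4P = P − 14 gives 5P = 200, so P* = 40 and Q* = 26.
With the tax collected from suppliers, supply shifts: Qs = (P − 5) − 14.
Solving gives Q = 22 with consumers paying 41 and suppliers receiving 36 (the 5 wedge).
Burden on consumers: 1; on suppliers: 4. (They sum to 5.)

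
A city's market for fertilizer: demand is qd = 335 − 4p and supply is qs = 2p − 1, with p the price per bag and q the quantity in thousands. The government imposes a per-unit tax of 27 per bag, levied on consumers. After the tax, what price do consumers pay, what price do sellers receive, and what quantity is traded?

Without the tax, 335 − 4p = 2p − 1 gives 6p = 336, so p* = 56 and q* = 111.
With the tax collected from consumers, demand (in seller-price terms) shifts: qd = 335 − 4(p + 27).
Solving gives q = 75 with consumers paying 65 and sellers receiving 38 (the 27 wedge).

Consumers pay 65; sellers receive 38; quantity = 75.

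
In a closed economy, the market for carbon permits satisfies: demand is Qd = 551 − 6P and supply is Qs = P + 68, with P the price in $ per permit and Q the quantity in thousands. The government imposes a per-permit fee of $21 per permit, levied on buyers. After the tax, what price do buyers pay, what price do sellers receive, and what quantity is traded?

Buyers pay $72; sellers receive $51; quantity = 119.

Without the tax, 551 − 6P = P + 68 gives 7P = 483, so P* = $69 and Q* = 137.
With the tax collected from buyers, demand (in seller-price terms) shifts: Qd = 551 − 6(P + 21).
New equilibrium: buyers pay $72, sellers receive $51, Q = 119. (Wedge: Pb − Ps = 21.)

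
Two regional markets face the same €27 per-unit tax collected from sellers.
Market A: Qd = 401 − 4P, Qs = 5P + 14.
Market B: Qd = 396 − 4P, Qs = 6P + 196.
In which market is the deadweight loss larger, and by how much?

Market A: pre-tax P* = €43, Q* = 229; post-tax Q = 169; deadweight loss = €810.
Market B: pre-tax P* = €20, Q* = 316; post-tax Q = 251.2; deadweight loss = €874.8.
Difference: €810 vs €874.8 → market B is larger by €64.8.

Market B, by €64.8.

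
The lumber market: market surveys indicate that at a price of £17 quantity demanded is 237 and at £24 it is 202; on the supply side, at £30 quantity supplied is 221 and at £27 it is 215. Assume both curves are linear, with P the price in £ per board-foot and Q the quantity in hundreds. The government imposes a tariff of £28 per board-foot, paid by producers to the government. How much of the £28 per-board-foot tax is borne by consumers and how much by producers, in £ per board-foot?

Consumers bear £8 per board-foot; producers bear £20 per board-foot.

Demand slope: (202 − 237)/(24 − 17) = -5, so Qd = 322 − 5P.
Supply slope: (215 − 221)/(27 − 30) = 2, so Qs = 2P + 161.
Without the tax, 322 − 5P = 2P + 161 gives 7P = 161, so P* = £23 and Q* = 207.
With the tax collected from producers, supply shifts: Qs = 2(P − 28) + 161.
New equilibrium: consumers pay £31, producers receive £3, Q = 167. (Wedge: Pb − Ps = 28.)
Burden on consumers: £8; on producers: £20. (They sum to £28.)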